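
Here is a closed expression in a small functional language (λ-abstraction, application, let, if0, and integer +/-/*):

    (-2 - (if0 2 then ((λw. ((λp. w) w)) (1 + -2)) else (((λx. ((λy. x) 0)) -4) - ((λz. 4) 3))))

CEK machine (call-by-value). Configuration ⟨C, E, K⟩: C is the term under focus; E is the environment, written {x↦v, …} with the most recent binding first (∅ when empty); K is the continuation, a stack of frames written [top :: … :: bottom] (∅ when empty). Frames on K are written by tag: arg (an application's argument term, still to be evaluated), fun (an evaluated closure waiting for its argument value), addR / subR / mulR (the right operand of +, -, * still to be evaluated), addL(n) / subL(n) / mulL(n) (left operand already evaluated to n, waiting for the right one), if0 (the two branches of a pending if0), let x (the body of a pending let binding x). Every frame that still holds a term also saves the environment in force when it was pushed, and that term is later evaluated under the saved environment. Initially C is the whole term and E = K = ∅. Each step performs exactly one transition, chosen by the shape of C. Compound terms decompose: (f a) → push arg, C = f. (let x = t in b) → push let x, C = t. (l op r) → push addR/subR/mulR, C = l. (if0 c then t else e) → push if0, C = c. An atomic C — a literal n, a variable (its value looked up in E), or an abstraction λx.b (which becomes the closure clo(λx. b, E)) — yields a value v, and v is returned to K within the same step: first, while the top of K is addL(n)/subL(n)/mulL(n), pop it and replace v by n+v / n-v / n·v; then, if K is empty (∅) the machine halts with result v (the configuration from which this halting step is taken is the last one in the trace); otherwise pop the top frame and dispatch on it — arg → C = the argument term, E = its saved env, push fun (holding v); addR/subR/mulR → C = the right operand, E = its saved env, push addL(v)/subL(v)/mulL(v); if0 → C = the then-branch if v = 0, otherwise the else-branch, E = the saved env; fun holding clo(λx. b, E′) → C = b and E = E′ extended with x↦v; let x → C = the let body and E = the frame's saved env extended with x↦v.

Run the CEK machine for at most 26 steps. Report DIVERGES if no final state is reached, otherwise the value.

[0] [C=(-2 - (if0 2 then ((λw. ((λp. w) w)) (1 + -2)) else (((λx. ((λy. x) 0)) -4) - ((λz. 4) 3)))) | E=∅ | K=∅]
[1] [C=-2 | E=∅ | K=[subR]]
[2] [C=(if0 2 then ((λw. ((λp. w) w)) (1 + -2)) else (((λx. ((λy. x) 0)) -4) - ((λz. 4) 3))) | E=∅ | K=[subL(-2)]]
[3] [C=2 | E=∅ | K=[if0 :: subL(-2)]]
[4] [C=(((λx. ((λy. x) 0)) -4) - ((λz. 4) 3)) | E=∅ | K=[subL(-2)]]
[5] [C=((λx. ((λy. x) 0)) -4) | E=∅ | K=[subR :: subL(-2)]]
[6] [C=(λx. ((λy. x) 0)) | E=∅ | K=[arg :: subR :: subL(-2)]]
[7] [C=-4 | E=∅ | K=[fun :: subR :: subL(-2)]]
[8] [C=((λy. x) 0) | E={x↦-4} | K=[subR :: subL(-2)]]
[9] [C=(λy. x) | E={x↦-4} | K=[arg :: subR :: subL(-2)]]
[10] [C=0 | E={x↦-4} | K=[fun :: subR :: subL(-2)]]
[11] [C=x | E={y↦0, x↦-4} | K=[subR :: subL(-2)]]
[12] [C=((λz. 4) 3) | E=∅ | K=[subL(-4) :: subL(-2)]]
[13] [C=(λz. 4) | E=∅ | K=[arg :: subL(-4) :: subL(-2)]]
[14] [C=3 | E=∅ | K=[fun :: subL(-4) :: subL(-2)]]
[15] [C=4 | E={z↦3} | K=[subL(-4) :: subL(-2)]]
→ final value 6

Answer: 6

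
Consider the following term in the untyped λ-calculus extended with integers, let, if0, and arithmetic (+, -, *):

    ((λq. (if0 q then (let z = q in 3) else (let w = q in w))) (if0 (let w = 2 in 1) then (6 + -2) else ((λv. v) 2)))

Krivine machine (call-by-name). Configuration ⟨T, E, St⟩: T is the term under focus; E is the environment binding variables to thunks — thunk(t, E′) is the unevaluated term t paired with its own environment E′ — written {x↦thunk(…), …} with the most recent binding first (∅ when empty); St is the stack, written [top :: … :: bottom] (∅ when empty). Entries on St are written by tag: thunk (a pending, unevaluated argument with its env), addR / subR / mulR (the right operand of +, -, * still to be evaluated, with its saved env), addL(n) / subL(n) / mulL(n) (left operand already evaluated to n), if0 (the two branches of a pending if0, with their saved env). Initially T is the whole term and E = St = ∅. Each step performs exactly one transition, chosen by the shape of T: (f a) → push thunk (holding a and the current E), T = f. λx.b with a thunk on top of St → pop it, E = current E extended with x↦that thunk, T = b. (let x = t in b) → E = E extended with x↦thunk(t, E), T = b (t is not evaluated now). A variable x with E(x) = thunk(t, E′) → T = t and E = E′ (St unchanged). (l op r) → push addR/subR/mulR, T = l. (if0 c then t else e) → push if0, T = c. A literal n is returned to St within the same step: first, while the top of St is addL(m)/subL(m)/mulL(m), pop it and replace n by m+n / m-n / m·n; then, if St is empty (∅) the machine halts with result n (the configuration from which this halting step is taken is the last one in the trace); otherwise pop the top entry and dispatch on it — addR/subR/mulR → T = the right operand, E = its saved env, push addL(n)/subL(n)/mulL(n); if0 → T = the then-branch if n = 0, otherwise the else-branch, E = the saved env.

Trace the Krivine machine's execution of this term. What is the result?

t=0: ⟨T=((λq. (if0 q then (let z = q in 3) else (let w = q in w))) (if0 (let w = 2 in 1) then (6 + -2) else ((λv. v) 2))); E=∅; St=∅⟩
t=1: ⟨T=(λq. (if0 q then (let z = q in 3) else (let w = q in w))); E=∅; St=[thunk]⟩
t=2: ⟨T=(if0 q then (let z = q in 3) else (let w = q in w)); E={q↦thunk((if0 (let w = 2 in 1) then (6 + -2) else ((λv. v) 2)), ∅)}; St=∅⟩
t=3: ⟨T=q; E={q↦thunk((if0 (let w = 2 in 1) then (6 + -2) else ((λv. v) 2)), ∅)}; St=[if0]⟩
t=4: ⟨T=(if0 (let w = 2 in 1) then (6 + -2) else ((λv. v) 2)); E=∅; St=[if0]⟩
t=5: ⟨T=(let w = 2 in 1); E=∅; St=[if0 :: if0]⟩
t=6: ⟨T=1; E={w↦thunk(2, ∅)}; St=[if0 :: if0]⟩
t=7: ⟨T=((λv. v) 2); E=∅; St=[if0]⟩
t=8: ⟨T=(λv. v); E=∅; St=[thunk :: if0]⟩
t=9: ⟨T=v; E={v↦thunk(2, ∅)}; St=[if0]⟩
t=10: ⟨T=2; E=∅; St=[if0]⟩
t=11: ⟨T=(let w = q in w); E={q↦thunk((if0 (let w = 2 in 1) then (6 + -2) else ((λv. v) 2)), ∅)}; St=∅⟩
t=12: ⟨T=w; E={w↦thunk(q, {q↦thunk((if0 (let w = 2 in 1) then (6 + -2) else ((λv. v) 2)), ∅)}), q↦thunk((if0 (let w = 2 in 1) then (6 + -2) else ((λv. v) 2)), ∅)}; St=∅⟩
t=13: ⟨T=q; E={q↦thunk((if0 (let w = 2 in 1) then (6 + -2) else ((λv. v) 2)), ∅)}; St=∅⟩
t=14: ⟨T=(if0 (let w = 2 in 1) then (6 + -2) else ((λv. v) 2)); E=∅; St=∅⟩
t=15: ⟨T=(let w = 2 in 1); E=∅; St=[if0]⟩
t=16: ⟨T=1; E={w↦thunk(2, ∅)}; St=[if0]⟩
t=17: ⟨T=((λv. v) 2); E=∅; St=∅⟩
t=18: ⟨T=(λv. v); E=∅; St=[thunk]⟩
t=19: ⟨T=v; E={v↦thunk(2, ∅)}; St=∅⟩
t=20: ⟨T=2; E=∅; St=∅⟩
→ final value 2

Answer: 2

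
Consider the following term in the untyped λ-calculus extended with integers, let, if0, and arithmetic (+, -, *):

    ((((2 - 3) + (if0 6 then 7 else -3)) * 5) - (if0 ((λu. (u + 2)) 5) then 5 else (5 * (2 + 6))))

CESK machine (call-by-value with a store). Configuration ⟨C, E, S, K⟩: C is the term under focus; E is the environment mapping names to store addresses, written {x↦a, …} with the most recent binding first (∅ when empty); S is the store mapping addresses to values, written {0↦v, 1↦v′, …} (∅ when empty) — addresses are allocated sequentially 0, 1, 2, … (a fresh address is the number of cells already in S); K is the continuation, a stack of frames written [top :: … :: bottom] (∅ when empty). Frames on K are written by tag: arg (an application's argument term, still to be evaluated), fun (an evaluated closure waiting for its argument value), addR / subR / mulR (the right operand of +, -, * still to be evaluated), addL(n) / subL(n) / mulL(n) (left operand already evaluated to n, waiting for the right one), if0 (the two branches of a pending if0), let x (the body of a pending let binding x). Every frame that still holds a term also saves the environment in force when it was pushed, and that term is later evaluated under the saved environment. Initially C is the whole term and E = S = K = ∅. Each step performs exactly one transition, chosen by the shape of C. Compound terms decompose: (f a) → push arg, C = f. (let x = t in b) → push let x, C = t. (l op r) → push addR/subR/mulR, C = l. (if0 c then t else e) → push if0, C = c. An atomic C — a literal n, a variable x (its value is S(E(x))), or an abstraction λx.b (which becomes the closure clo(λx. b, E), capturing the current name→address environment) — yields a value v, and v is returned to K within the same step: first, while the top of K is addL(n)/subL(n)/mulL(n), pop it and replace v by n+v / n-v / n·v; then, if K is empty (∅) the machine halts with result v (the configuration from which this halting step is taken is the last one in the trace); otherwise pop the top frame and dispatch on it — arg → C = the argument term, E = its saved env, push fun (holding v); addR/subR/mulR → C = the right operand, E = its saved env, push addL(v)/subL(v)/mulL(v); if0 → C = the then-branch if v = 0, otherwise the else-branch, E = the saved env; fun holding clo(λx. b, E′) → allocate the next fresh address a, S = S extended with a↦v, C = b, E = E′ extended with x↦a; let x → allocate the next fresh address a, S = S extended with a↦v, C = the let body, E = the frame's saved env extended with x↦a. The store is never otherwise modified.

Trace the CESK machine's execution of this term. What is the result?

Answer: -60

Machine steps:
0. <C=((((2 - 3) + (if0 6 then 7 else -3)) * 5) - (if0 ((λu. (u + 2)) 5) then 5 else (5 * (2 + 6)))), E=∅, S=∅, K=∅>
1. <C=(((2 - 3) + (if0 6 then 7 else -3)) * 5), E=∅, S=∅, K=[subR]>
2. <C=((2 - 3) + (if0 6 then 7 else -3)), E=∅, S=∅, K=[mulR :: subR]>
3. <C=(2 - 3), E=∅, S=∅, K=[addR :: mulR :: subR]>
4. <C=2, E=∅, S=∅, K=[subR :: addR :: mulR :: subR]>
5. <C=3, E=∅, S=∅, K=[subL(2) :: addR :: mulR :: subR]>
6. <C=(if0 6 then 7 else -3), E=∅, S=∅, K=[addL(-1) :: mulR :: subR]>
7. <C=6, E=∅, S=∅, K=[if0 :: addL(-1) :: mulR :: subR]>
8. <C=-3, E=∅, S=∅, K=[addL(-1) :: mulR :: subR]>
9. <C=5, E=∅, S=∅, K=[mulL(-4) :: subR]>
10. <C=(if0 ((λu. (u + 2)) 5) then 5 else (5 * (2 + 6))), E=∅, S=∅, K=[subL(-20)]>
11. <C=((λu. (u + 2)) 5), E=∅, S=∅, K=[if0 :: subL(-20)]>
12. <C=(λu. (u + 2)), E=∅, S=∅, K=[arg :: if0 :: subL(-20)]>
13. <C=5, E=∅, S=∅, K=[fun :: if0 :: subL(-20)]>
14. <C=(u + 2), E={u↦0}, S={0↦5}, K=[if0 :: subL(-20)]>
15. <C=u, E={u↦0}, S={0↦5}, K=[addR :: if0 :: subL(-20)]>
16. <C=2, E={u↦0}, S={0↦5}, K=[addL(5) :: if0 :: subL(-20)]>
17. <C=(5 * (2 + 6)), E=∅, S={0↦5}, K=[subL(-20)]>
18. <C=5, E=∅, S={0↦5}, K=[mulR :: subL(-20)]>
19. <C=(2 + 6), E=∅, S={0↦5}, K=[mulL(5) :: subL(-20)]>
20. <C=2, E=∅, S={0↦5}, K=[addR :: mulL(5) :: subL(-20)]>
21. <C=6, E=∅, S={0↦5}, K=[addL(2) :: mulL(5) :: subL(-20)]>
→ final value -60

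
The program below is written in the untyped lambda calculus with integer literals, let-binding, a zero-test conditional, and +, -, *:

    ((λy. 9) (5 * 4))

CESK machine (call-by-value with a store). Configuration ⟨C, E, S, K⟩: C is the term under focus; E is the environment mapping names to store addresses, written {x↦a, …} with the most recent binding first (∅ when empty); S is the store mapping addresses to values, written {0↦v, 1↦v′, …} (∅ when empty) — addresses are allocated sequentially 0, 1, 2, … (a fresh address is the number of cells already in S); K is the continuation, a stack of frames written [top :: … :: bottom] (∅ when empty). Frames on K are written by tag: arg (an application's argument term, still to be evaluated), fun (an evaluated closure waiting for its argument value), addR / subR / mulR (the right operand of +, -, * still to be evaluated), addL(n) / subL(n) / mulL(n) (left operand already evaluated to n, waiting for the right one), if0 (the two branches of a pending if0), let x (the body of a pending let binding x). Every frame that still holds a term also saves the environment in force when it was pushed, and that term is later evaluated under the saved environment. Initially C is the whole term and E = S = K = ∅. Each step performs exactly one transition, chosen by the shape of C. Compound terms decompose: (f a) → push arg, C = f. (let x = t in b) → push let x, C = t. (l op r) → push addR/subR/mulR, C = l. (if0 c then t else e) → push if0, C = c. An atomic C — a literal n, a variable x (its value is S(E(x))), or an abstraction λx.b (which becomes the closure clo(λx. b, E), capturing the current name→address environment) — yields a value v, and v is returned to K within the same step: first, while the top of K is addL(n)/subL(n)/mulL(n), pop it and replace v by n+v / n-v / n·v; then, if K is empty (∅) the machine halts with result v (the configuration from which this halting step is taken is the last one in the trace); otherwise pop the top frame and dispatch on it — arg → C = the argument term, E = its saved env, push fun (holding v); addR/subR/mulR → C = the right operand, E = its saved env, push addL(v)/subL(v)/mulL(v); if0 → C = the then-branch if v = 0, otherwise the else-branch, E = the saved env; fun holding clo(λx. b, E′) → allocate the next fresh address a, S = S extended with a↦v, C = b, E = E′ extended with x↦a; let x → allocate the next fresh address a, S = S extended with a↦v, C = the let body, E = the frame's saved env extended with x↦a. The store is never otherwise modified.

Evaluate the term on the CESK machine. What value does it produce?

Answer: 9

Machine steps:
step 0: <C=((λy. 9) (5 * 4)), E=∅, S=∅, K=∅>
step 1: <C=(λy. 9), E=∅, S=∅, K=[arg]>
step 2: <C=(5 * 4), E=∅, S=∅, K=[fun]>
step 3: <C=5, E=∅, S=∅, K=[mulR :: fun]>
step 4: <C=4, E=∅, S=∅, K=[mulL(5) :: fun]>
step 5: <C=9, E={y↦0}, S={0↦20}, K=∅>
→ final value 9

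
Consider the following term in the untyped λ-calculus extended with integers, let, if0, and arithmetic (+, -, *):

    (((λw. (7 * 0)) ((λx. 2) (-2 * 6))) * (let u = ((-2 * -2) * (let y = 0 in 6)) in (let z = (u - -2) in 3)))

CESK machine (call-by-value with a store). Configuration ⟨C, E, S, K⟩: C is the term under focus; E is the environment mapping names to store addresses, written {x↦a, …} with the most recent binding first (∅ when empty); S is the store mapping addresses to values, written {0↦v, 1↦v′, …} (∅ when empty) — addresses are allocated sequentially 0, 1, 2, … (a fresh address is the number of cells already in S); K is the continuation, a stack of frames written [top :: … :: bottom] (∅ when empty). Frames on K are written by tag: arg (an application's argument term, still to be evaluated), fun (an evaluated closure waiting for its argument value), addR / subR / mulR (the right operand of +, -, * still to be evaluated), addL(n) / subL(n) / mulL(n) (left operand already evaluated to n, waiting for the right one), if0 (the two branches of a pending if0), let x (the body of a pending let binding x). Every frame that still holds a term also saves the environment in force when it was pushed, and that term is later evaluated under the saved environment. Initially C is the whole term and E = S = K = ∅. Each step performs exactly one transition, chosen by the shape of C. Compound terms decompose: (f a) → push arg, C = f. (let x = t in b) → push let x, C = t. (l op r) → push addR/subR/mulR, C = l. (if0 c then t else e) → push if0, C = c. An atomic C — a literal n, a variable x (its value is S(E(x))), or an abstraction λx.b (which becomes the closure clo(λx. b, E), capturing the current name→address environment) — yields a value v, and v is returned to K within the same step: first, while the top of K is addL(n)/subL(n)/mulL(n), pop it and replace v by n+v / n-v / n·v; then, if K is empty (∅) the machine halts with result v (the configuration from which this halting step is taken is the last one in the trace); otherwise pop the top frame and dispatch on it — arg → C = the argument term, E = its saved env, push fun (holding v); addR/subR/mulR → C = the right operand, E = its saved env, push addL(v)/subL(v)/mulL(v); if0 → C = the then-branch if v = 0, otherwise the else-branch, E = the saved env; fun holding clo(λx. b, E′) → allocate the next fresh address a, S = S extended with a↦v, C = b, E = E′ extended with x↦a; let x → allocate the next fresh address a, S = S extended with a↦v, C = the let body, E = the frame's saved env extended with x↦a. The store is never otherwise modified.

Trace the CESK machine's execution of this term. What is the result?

Answer: 0

Machine steps:
0. <C=(((λw. (7 * 0)) ((λx. 2) (-2 * 6))) * (let u = ((-2 * -2) * (let y = 0 in 6)) in (let z = (u - -2) in 3))), E=∅, S=∅, K=∅>
1. <C=((λw. (7 * 0)) ((λx. 2) (-2 * 6))), E=∅, S=∅, K=[mulR]>
2. <C=(λw. (7 * 0)), E=∅, S=∅, K=[arg :: mulR]>
3. <C=((λx. 2) (-2 * 6)), E=∅, S=∅, K=[fun :: mulR]>
4. <C=(λx. 2), E=∅, S=∅, K=[arg :: fun :: mulR]>
5. <C=(-2 * 6), E=∅, S=∅, K=[fun :: fun :: mulR]>
6. <C=-2, E=∅, S=∅, K=[mulR :: fun :: fun :: mulR]>
7. <C=6, E=∅, S=∅, K=[mulL(-2) :: fun :: fun :: mulR]>
8. <C=2, E={x↦0}, S={0↦-12}, K=[fun :: mulR]>
9. <C=(7 * 0), E={w↦1}, S={0↦-12, 1↦2}, K=[mulR]>
10. <C=7, E={w↦1}, S={0↦-12, 1↦2}, K=[mulR :: mulR]>
11. <C=0, E={w↦1}, S={0↦-12, 1↦2}, K=[mulL(7) :: mulR]>
12. <C=(let u = ((-2 * -2) * (let y = 0 in 6)) in (let z = (u - -2) in 3)), E=∅, S={0↦-12, 1↦2}, K=[mulL(0)]>
13. <C=((-2 * -2) * (let y = 0 in 6)), E=∅, S={0↦-12, 1↦2}, K=[let u :: mulL(0)]>
14. <C=(-2 * -2), E=∅, S={0↦-12, 1↦2}, K=[mulR :: let u :: mulL(0)]>
15. <C=-2, E=∅, S={0↦-12, 1↦2}, K=[mulR :: mulR :: let u :: mulL(0)]>
16. <C=-2, E=∅, S={0↦-12, 1↦2}, K=[mulL(-2) :: mulR :: let u :: mulL(0)]>
17. <C=(let y = 0 in 6), E=∅, S={0↦-12, 1↦2}, K=[mulL(4) :: let u :: mulL(0)]>
18. <C=0, E=∅, S={0↦-12, 1↦2}, K=[let y :: mulL(4) :: let u :: mulL(0)]>
19. <C=6, E={y↦2}, S={0↦-12, 1↦2, 2↦0}, K=[mulL(4) :: let u :: mulL(0)]>
20. <C=(let z = (u - -2) in 3), E={u↦3}, S={0↦-12, 1↦2, 2↦0, 3↦24}, K=[mulL(0)]>
21. <C=(u - -2), E={u↦3}, S={0↦-12, 1↦2, 2↦0, 3↦24}, K=[let z :: mulL(0)]>
22. <C=u, E={u↦3}, S={0↦-12, 1↦2, 2↦0, 3↦24}, K=[subR :: let z :: mulL(0)]>
23. <C=-2, E={u↦3}, S={0↦-12, 1↦2, 2↦0, 3↦24}, K=[subL(24) :: let z :: mulL(0)]>
24. <C=3, E={z↦4, u↦3}, S={0↦-12, 1↦2, 2↦0, 3↦24, 4↦26}, K=[mulL(0)]>
→ final value 0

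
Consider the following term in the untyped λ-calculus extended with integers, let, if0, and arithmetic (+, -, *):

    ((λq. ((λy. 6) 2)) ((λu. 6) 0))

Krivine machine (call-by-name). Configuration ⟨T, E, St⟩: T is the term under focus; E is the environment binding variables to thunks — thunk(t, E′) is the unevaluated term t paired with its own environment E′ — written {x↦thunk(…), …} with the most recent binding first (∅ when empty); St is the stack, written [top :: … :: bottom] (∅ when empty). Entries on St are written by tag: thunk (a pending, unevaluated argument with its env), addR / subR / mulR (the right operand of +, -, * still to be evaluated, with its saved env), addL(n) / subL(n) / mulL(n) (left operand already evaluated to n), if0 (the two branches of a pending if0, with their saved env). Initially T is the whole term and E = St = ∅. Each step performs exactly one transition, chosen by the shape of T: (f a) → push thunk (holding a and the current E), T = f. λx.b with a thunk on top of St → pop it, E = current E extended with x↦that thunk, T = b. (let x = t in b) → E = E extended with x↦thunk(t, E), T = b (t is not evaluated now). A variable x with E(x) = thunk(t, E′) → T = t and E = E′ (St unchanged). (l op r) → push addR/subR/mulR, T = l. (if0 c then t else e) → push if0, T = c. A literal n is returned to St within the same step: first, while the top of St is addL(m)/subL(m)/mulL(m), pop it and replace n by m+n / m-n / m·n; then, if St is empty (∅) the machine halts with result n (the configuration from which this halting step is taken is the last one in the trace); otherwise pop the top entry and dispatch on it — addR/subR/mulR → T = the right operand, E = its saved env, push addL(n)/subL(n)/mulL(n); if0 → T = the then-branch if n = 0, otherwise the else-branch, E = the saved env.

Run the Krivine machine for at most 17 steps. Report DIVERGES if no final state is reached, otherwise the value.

t=0: ⟨T=((λq. ((λy. 6) 2)) ((λu. 6) 0)); E=∅; St=∅⟩
t=1: ⟨T=(λq. ((λy. 6) 2)); E=∅; St=[thunk]⟩
t=2: ⟨T=((λy. 6) 2); E={q↦thunk(((λu. 6) 0), ∅)}; St=∅⟩
t=3: ⟨T=(λy. 6); E={q↦thunk(((λu. 6) 0), ∅)}; St=[thunk]⟩
t=4: ⟨T=6; E={y↦thunk(2, {q↦thunk(((λu. 6) 0), ∅)}), q↦thunk(((λu. 6) 0), ∅)}; St=∅⟩
→ final value 6

Answer: 6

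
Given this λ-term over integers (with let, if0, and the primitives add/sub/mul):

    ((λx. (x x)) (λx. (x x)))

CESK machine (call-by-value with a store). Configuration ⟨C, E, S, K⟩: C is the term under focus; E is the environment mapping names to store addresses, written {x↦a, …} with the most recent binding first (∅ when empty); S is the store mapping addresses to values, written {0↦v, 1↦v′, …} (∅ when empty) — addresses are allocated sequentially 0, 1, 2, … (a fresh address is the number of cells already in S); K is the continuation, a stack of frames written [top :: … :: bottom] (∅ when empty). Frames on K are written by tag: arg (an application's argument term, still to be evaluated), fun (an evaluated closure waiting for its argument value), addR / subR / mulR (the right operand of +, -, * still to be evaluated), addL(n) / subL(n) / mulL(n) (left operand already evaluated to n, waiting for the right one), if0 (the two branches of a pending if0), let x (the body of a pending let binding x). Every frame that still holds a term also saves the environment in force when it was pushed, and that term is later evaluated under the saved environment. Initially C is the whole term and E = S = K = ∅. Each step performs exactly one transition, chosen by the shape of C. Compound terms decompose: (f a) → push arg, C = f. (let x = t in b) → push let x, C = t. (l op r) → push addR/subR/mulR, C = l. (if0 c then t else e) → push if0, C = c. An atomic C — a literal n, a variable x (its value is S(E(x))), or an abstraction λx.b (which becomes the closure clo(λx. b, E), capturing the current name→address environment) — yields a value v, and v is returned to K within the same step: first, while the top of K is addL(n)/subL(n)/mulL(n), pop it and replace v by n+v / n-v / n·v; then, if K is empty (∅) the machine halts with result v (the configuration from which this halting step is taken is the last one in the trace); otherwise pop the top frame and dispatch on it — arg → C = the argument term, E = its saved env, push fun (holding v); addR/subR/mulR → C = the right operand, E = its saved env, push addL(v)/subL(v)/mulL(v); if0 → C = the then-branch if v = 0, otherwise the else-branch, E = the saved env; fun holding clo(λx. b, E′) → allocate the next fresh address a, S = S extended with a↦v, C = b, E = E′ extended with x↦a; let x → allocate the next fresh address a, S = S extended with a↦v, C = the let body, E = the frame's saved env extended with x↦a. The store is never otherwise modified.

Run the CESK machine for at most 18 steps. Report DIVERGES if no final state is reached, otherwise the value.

Answer: DIVERGES (no final state within 18 steps)

Machine steps:
step 0: [C=((λx. (x x)) (λx. (x x))) | E=∅ | S=∅ | K=∅]
step 1: [C=(λx. (x x)) | E=∅ | S=∅ | K=[arg]]
step 2: [C=(λx. (x x)) | E=∅ | S=∅ | K=[fun]]
step 3: [C=(x x) | E={x↦0} | S={0↦clo(λx. (x x), ∅)} | K=∅]
step 4: [C=x | E={x↦0} | S={0↦clo(λx. (x x), ∅)} | K=[arg]]
step 5: [C=x | E={x↦0} | S={0↦clo(λx. (x x), ∅)} | K=[fun]]
step 6: [C=(x x) | E={x↦1} | S={0↦clo(λx. (x x), ∅), 1↦clo(λx. (x x), ∅)} | K=∅]
step 7: [C=x | E={x↦1} | S={0↦clo(λx. (x x), ∅), 1↦clo(λx. (x x), ∅)} | K=[arg]]
step 8: [C=x | E={x↦1} | S={0↦clo(λx. (x x), ∅), 1↦clo(λx. (x x), ∅)} | K=[fun]]
step 9: [C=(x x) | E={x↦2} | S={0↦clo(λx. (x x), ∅), 1↦clo(λx. (x x), ∅), 2↦clo(λx. (x x), ∅)} | K=∅]
step 10: [C=x | E={x↦2} | S={0↦clo(λx. (x x), ∅), 1↦clo(λx. (x x), ∅), 2↦clo(λx. (x x), ∅)} | K=[arg]]
step 11: [C=x | E={x↦2} | S={0↦clo(λx. (x x), ∅), 1↦clo(λx. (x x), ∅), 2↦clo(λx. (x x), ∅)} | K=[fun]]
step 12: [C=(x x) | E={x↦3} | S={0↦clo(λx. (x x), ∅), 1↦clo(λx. (x x), ∅), 2↦clo(λx. (x x), ∅), 3↦clo(λx. (x x), ∅)} | K=∅]
step 13: [C=x | E={x↦3} | S={0↦clo(λx. (x x), ∅), 1↦clo(λx. (x x), ∅), 2↦clo(λx. (x x), ∅), 3↦clo(λx. (x x), ∅)} | K=[arg]]
step 14: [C=x | E={x↦3} | S={0↦clo(λx. (x x), ∅), 1↦clo(λx. (x x), ∅), 2↦clo(λx. (x x), ∅), 3↦clo(λx. (x x), ∅)} | K=[fun]]
step 15: [C=(x x) | E={x↦4} | S={0↦clo(λx. (x x), ∅), 1↦clo(λx. (x x), ∅), 2↦clo(λx. (x x), ∅), 3↦clo(λx. (x x), ∅), 4↦clo(λx. (x x), ∅)} | K=∅]
step 16: [C=x | E={x↦4} | S={0↦clo(λx. (x x), ∅), 1↦clo(λx. (x x), ∅), 2↦clo(λx. (x x), ∅), 3↦clo(λx. (x x), ∅), 4↦clo(λx. (x x), ∅)} | K=[arg]]
step 17: [C=x | E={x↦4} | S={0↦clo(λx. (x x), ∅), 1↦clo(λx. (x x), ∅), 2↦clo(λx. (x x), ∅), 3↦clo(λx. (x x), ∅), 4↦clo(λx. (x x), ∅)} | K=[fun]]
step 18: [C=(x x) | E={x↦5} | S={0↦clo(λx. (x x), ∅), 1↦clo(λx. (x x), ∅), 2↦clo(λx. (x x), ∅), 3↦clo(λx. (x x), ∅), 4↦clo(λx. (x x), ∅), 5↦clo(λx. (x x), ∅)} | K=∅]
→ 18 transitions taken and the configuration is still not final: no result within 18 steps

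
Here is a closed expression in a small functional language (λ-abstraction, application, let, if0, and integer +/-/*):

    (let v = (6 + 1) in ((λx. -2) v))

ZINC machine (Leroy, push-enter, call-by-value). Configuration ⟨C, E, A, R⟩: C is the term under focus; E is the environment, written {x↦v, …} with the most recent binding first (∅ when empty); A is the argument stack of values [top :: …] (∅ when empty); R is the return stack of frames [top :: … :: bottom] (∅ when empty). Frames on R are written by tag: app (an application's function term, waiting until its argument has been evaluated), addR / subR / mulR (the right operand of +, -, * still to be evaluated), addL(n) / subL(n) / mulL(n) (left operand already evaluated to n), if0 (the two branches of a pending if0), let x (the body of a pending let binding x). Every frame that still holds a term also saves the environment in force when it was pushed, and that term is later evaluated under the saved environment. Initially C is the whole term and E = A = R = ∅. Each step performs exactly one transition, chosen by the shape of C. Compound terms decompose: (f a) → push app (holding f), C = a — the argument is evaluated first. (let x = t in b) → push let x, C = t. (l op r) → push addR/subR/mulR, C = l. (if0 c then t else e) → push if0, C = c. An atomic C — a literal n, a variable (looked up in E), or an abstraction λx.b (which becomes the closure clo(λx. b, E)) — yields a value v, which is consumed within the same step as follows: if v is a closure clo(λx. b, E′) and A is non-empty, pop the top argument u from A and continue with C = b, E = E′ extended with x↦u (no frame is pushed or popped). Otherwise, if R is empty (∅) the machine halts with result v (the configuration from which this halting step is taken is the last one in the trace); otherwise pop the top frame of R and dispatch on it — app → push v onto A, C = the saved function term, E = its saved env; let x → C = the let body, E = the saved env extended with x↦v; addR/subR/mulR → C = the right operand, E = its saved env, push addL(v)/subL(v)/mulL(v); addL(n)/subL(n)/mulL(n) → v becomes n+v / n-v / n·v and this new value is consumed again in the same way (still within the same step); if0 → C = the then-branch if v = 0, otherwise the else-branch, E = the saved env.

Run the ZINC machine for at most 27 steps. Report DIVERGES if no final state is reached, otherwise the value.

[0] ⟨C=(let v = (6 + 1) in ((λx. -2) v)); E=∅; A=∅; R=∅⟩
[1] ⟨C=(6 + 1); E=∅; A=∅; R=[let v]⟩
[2] ⟨C=6; E=∅; A=∅; R=[addR :: let v]⟩
[3] ⟨C=1; E=∅; A=∅; R=[addL(6) :: let v]⟩
[4] ⟨C=((λx. -2) v); E={v↦7}; A=∅; R=∅⟩
[5] ⟨C=v; E={v↦7}; A=∅; R=[app]⟩
[6] ⟨C=(λx. -2); E={v↦7}; A=[7]; R=∅⟩
[7] ⟨C=-2; E={x↦7, v↦7}; A=∅; R=∅⟩
→ final value -2

Answer: -2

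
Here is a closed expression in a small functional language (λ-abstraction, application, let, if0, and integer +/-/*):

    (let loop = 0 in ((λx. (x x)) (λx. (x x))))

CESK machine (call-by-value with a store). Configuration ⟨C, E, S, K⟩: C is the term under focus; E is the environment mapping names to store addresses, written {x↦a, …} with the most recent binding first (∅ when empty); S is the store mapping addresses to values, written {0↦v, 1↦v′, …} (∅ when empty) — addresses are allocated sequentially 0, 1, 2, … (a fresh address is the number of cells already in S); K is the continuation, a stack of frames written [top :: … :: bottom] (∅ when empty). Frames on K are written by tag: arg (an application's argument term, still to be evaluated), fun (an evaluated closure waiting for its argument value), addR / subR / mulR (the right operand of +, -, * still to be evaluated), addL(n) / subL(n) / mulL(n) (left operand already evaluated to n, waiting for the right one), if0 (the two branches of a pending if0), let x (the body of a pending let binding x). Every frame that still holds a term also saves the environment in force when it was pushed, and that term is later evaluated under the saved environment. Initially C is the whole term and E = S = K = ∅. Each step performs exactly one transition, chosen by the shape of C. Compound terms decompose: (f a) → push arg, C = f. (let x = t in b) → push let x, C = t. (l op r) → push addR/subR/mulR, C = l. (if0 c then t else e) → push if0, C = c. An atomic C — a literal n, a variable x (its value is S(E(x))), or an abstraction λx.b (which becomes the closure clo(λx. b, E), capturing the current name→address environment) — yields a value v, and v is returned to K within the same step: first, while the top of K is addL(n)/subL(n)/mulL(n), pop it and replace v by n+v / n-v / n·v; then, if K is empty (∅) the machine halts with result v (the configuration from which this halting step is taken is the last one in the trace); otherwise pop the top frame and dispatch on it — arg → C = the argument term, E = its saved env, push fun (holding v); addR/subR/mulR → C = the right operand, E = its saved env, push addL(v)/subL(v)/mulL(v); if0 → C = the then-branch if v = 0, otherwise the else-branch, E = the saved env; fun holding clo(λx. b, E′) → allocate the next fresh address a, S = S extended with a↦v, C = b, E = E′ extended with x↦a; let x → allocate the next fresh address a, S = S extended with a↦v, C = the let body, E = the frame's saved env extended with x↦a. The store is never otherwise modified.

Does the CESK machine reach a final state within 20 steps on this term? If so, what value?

[0] ⟨C=(let loop = 0 in ((λx. (x x)) (λx. (x x)))); E=∅; S=∅; K=∅⟩
[1] ⟨C=0; E=∅; S=∅; K=[let loop]⟩
[2] ⟨C=((λx. (x x)) (λx. (x x))); E={loop↦0}; S={0↦0}; K=∅⟩
[3] ⟨C=(λx. (x x)); E={loop↦0}; S={0↦0}; K=[arg]⟩
[4] ⟨C=(λx. (x x)); E={loop↦0}; S={0↦0}; K=[fun]⟩
[5] ⟨C=(x x); E={x↦1, loop↦0}; S={0↦0, 1↦clo(λx. (x x), {loop↦0})}; K=∅⟩
[6] ⟨C=x; E={x↦1, loop↦0}; S={0↦0, 1↦clo(λx. (x x), {loop↦0})}; K=[arg]⟩
[7] ⟨C=x; E={x↦1, loop↦0}; S={0↦0, 1↦clo(λx. (x x), {loop↦0})}; K=[fun]⟩
[8] ⟨C=(x x); E={x↦2, loop↦0}; S={0↦0, 1↦clo(λx. (x x), {loop↦0}), 2↦clo(λx. (x x), {loop↦0})}; K=∅⟩
[9] ⟨C=x; E={x↦2, loop↦0}; S={0↦0, 1↦clo(λx. (x x), {loop↦0}), 2↦clo(λx. (x x), {loop↦0})}; K=[arg]⟩
[10] ⟨C=x; E={x↦2, loop↦0}; S={0↦0, 1↦clo(λx. (x x), {loop↦0}), 2↦clo(λx. (x x), {loop↦0})}; K=[fun]⟩
[11] ⟨C=(x x); E={x↦3, loop↦0}; S={0↦0, 1↦clo(λx. (x x), {loop↦0}), 2↦clo(λx. (x x), {loop↦0}), 3↦clo(λx. (x x), {loop↦0})}; K=∅⟩
[12] ⟨C=x; E={x↦3, loop↦0}; S={0↦0, 1↦clo(λx. (x x), {loop↦0}), 2↦clo(λx. (x x), {loop↦0}), 3↦clo(λx. (x x), {loop↦0})}; K=[arg]⟩
[13] ⟨C=x; E={x↦3, loop↦0}; S={0↦0, 1↦clo(λx. (x x), {loop↦0}), 2↦clo(λx. (x x), {loop↦0}), 3↦clo(λx. (x x), {loop↦0})}; K=[fun]⟩
[14] ⟨C=(x x); E={x↦4, loop↦0}; S={0↦0, 1↦clo(λx. (x x), {loop↦0}), 2↦clo(λx. (x x), {loop↦0}), 3↦clo(λx. (x x), {loop↦0}), 4↦clo(λx. (x x), {loop↦0})}; K=∅⟩
[15] ⟨C=x; E={x↦4, loop↦0}; S={0↦0, 1↦clo(λx. (x x), {loop↦0}), 2↦clo(λx. (x x), {loop↦0}), 3↦clo(λx. (x x), {loop↦0}), 4↦clo(λx. (x x), {loop↦0})}; K=[arg]⟩
[16] ⟨C=x; E={x↦4, loop↦0}; S={0↦0, 1↦clo(λx. (x x), {loop↦0}), 2↦clo(λx. (x x), {loop↦0}), 3↦clo(λx. (x x), {loop↦0}), 4↦clo(λx. (x x), {loop↦0})}; K=[fun]⟩
[17] ⟨C=(x x); E={x↦5, loop↦0}; S={0↦0, 1↦clo(λx. (x x), {loop↦0}), 2↦clo(λx. (x x), {loop↦0}), 3↦clo(λx. (x x), {loop↦0}), 4↦clo(λx. (x x), {loop↦0}), 5↦clo(λx. (x x), {loop↦0})}; K=∅⟩
[18] ⟨C=x; E={x↦5, loop↦0}; S={0↦0, 1↦clo(λx. (x x), {loop↦0}), 2↦clo(λx. (x x), {loop↦0}), 3↦clo(λx. (x x), {loop↦0}), 4↦clo(λx. (x x), {loop↦0}), 5↦clo(λx. (x x), {loop↦0})}; K=[arg]⟩
[19] ⟨C=x; E={x↦5, loop↦0}; S={0↦0, 1↦clo(λx. (x x), {loop↦0}), 2↦clo(λx. (x x), {loop↦0}), 3↦clo(λx. (x x), {loop↦0}), 4↦clo(λx. (x x), {loop↦0}), 5↦clo(λx. (x x), {loop↦0})}; K=[fun]⟩
[20] ⟨C=(x x); E={x↦6, loop↦0}; S={0↦0, 1↦clo(λx. (x x), {loop↦0}), 2↦clo(λx. (x x), {loop↦0}), 3↦clo(λx. (x x), {loop↦0}), 4↦clo(λx. (x x), {loop↦0}), 5↦clo(λx. (x x), {loop↦0}), 6↦clo(λx. (x x), {loop↦0})}; K=∅⟩
→ 20 transitions taken and the configuration is still not final: no result within 20 steps

Answer: DIVERGES (no final state within 20 steps)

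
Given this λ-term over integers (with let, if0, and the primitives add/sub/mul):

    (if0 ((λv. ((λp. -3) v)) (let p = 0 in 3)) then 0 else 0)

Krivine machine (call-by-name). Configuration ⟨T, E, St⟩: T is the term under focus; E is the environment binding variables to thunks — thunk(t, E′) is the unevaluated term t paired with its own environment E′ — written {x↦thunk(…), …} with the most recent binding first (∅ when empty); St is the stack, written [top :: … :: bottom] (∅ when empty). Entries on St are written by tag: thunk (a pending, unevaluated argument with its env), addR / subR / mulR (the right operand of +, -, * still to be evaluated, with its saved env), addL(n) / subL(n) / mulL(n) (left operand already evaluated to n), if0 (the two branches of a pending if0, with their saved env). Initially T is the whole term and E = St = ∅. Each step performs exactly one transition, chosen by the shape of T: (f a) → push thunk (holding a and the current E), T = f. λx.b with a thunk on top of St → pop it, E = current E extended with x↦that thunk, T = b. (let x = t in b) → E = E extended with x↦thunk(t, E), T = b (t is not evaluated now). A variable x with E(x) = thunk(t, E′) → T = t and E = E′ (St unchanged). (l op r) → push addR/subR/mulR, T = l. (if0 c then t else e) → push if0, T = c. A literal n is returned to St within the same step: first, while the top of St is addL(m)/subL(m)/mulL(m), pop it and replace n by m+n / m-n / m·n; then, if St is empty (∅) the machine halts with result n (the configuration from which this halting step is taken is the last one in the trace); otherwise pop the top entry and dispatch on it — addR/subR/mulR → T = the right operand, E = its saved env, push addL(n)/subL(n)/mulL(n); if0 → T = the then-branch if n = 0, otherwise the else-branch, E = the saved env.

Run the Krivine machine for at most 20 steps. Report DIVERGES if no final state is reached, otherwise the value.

Answer: 0

Machine steps:
0. <T=(if0 ((λv. ((λp. -3) v)) (let p = 0 in 3)) then 0 else 0), E=∅, St=∅>
1. <T=((λv. ((λp. -3) v)) (let p = 0 in 3)), E=∅, St=[if0]>
2. <T=(λv. ((λp. -3) v)), E=∅, St=[thunk :: if0]>
3. <T=((λp. -3) v), E={v↦thunk((let p = 0 in 3), ∅)}, St=[if0]>
4. <T=(λp. -3), E={v↦thunk((let p = 0 in 3), ∅)}, St=[thunk :: if0]>
5. <T=-3, E={p↦thunk(v, {v↦thunk((let p = 0 in 3), ∅)}), v↦thunk((let p = 0 in 3), ∅)}, St=[if0]>
6. <T=0, E=∅, St=∅>
→ final value 0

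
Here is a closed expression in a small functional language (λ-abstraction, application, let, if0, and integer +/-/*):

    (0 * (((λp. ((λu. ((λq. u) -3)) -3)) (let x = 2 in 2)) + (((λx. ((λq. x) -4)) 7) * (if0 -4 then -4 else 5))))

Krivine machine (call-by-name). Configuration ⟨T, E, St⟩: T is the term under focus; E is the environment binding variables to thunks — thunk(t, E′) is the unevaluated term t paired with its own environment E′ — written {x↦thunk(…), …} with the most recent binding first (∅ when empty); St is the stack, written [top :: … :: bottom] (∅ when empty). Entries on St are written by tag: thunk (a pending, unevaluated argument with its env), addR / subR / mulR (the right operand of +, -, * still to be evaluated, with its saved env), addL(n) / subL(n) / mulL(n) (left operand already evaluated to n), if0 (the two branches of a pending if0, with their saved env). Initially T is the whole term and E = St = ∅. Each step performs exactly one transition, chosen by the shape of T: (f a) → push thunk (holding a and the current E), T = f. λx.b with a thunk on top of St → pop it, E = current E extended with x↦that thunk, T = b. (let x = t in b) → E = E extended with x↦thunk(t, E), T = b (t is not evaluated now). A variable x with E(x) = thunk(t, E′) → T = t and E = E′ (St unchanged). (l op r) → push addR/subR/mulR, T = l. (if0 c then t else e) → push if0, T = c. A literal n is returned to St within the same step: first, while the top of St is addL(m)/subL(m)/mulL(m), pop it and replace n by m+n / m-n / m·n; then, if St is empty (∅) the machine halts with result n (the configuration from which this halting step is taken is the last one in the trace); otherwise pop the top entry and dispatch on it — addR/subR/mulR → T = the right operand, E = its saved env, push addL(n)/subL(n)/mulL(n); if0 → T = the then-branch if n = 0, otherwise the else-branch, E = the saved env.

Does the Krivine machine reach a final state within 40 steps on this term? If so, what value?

[0] <T=(0 * (((λp. ((λu. ((λq. u) -3)) -3)) (let x = 2 in 2)) + (((λx. ((λq. x) -4)) 7) * (if0 -4 then -4 else 5)))), E=∅, St=∅>
[1] <T=0, E=∅, St=[mulR]>
[2] <T=(((λp. ((λu. ((λq. u) -3)) -3)) (let x = 2 in 2)) + (((λx. ((λq. x) -4)) 7) * (if0 -4 then -4 else 5))), E=∅, St=[mulL(0)]>
[3] <T=((λp. ((λu. ((λq. u) -3)) -3)) (let x = 2 in 2)), E=∅, St=[addR :: mulL(0)]>
[4] <T=(λp. ((λu. ((λq. u) -3)) -3)), E=∅, St=[thunk :: addR :: mulL(0)]>
[5] <T=((λu. ((λq. u) -3)) -3), E={p↦thunk((let x = 2 in 2), ∅)}, St=[addR :: mulL(0)]>
[6] <T=(λu. ((λq. u) -3)), E={p↦thunk((let x = 2 in 2), ∅)}, St=[thunk :: addR :: mulL(0)]>
[7] <T=((λq. u) -3), E={u↦thunk(-3, {p↦thunk((let x = 2 in 2), ∅)}), p↦thunk((let x = 2 in 2), ∅)}, St=[addR :: mulL(0)]>
[8] <T=(λq. u), E={u↦thunk(-3, {p↦thunk((let x = 2 in 2), ∅)}), p↦thunk((let x = 2 in 2), ∅)}, St=[thunk :: addR :: mulL(0)]>
[9] <T=u, E={q↦thunk(-3, {u↦thunk(-3, {p↦thunk((let x = 2 in 2), ∅)}), p↦thunk((let x = 2 in 2), ∅)}), u↦thunk(-3, {p↦thunk((let x = 2 in 2), ∅)}), p↦thunk((let x = 2 in 2), ∅)}, St=[addR :: mulL(0)]>
[10] <T=-3, E={p↦thunk((let x = 2 in 2), ∅)}, St=[addR :: mulL(0)]>
[11] <T=(((λx. ((λq. x) -4)) 7) * (if0 -4 then -4 else 5)), E=∅, St=[addL(-3) :: mulL(0)]>
[12] <T=((λx. ((λq. x) -4)) 7), E=∅, St=[mulR :: addL(-3) :: mulL(0)]>
[13] <T=(λx. ((λq. x) -4)), E=∅, St=[thunk :: mulR :: addL(-3) :: mulL(0)]>
[14] <T=((λq. x) -4), E={x↦thunk(7, ∅)}, St=[mulR :: addL(-3) :: mulL(0)]>
[15] <T=(λq. x), E={x↦thunk(7, ∅)}, St=[thunk :: mulR :: addL(-3) :: mulL(0)]>
[16] <T=x, E={q↦thunk(-4, {x↦thunk(7, ∅)}), x↦thunk(7, ∅)}, St=[mulR :: addL(-3) :: mulL(0)]>
[17] <T=7, E=∅, St=[mulR :: addL(-3) :: mulL(0)]>
[18] <T=(if0 -4 then -4 else 5), E=∅, St=[mulL(7) :: addL(-3) :: mulL(0)]>
[19] <T=-4, E=∅, St=[if0 :: mulL(7) :: addL(-3) :: mulL(0)]>
[20] <T=5, E=∅, St=[mulL(7) :: addL(-3) :: mulL(0)]>
→ final value 0

Answer: 0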